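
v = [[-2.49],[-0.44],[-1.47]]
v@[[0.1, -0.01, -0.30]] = [[-0.25, 0.02, 0.75], [-0.04, 0.00, 0.13], [-0.15, 0.01, 0.44]]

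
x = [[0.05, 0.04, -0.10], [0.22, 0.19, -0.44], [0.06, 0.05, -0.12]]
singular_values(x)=[0.56, 0.0, 0.0]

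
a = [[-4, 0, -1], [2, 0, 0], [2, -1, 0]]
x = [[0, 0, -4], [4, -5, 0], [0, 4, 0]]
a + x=[[-4, 0, -5], [6, -5, 0], [2, 3, 0]]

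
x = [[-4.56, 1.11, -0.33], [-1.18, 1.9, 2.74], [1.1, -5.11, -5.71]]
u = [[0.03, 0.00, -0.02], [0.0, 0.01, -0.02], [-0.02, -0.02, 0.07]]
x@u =[[-0.13, 0.02, 0.05], [-0.09, -0.04, 0.18], [0.15, 0.06, -0.32]]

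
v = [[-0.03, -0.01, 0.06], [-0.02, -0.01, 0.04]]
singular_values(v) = [0.08, 0.0]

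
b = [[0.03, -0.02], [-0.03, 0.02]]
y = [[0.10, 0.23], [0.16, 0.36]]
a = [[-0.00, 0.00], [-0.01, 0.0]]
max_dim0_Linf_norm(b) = 0.03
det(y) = -0.00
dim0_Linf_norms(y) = [0.16, 0.36]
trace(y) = 0.46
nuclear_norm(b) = 0.05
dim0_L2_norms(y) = [0.19, 0.43]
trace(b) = 0.05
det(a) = 0.00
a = y @ b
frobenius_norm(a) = 0.01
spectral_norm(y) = 0.47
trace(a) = 0.00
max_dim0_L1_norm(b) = 0.06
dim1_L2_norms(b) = [0.04, 0.04]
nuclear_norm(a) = 0.01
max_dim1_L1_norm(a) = 0.01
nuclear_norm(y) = 0.47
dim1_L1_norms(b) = [0.05, 0.05]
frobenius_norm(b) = 0.05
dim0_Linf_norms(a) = [0.01, 0.0]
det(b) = 0.00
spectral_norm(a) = 0.01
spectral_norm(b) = 0.05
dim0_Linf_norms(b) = [0.03, 0.02]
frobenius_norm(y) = 0.47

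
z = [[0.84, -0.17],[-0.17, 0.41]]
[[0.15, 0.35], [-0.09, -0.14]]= z@[[0.15, 0.38], [-0.16, -0.19]]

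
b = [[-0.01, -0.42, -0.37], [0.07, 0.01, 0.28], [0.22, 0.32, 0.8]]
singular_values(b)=[1.06, 0.27, 0.03]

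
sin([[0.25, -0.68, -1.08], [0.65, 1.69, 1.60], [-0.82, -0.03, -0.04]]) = [[0.19, -0.33, -0.71], [0.65, 1.12, 1.06], [-0.76, -0.17, -0.18]]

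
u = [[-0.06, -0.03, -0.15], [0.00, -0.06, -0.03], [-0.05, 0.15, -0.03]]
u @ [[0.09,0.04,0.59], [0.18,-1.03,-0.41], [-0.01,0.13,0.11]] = [[-0.01, 0.01, -0.04], [-0.01, 0.06, 0.02], [0.02, -0.16, -0.09]]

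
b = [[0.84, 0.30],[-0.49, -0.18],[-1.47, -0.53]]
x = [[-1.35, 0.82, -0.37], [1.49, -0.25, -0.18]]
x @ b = [[-0.99, -0.36], [1.64, 0.59]]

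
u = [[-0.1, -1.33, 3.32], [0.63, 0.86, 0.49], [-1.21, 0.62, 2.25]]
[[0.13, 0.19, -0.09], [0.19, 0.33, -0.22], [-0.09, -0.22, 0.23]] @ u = [[0.22,-0.07,0.32], [0.46,-0.11,0.3], [-0.41,0.07,0.11]]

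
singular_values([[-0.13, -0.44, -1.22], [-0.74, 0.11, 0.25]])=[1.33, 0.75]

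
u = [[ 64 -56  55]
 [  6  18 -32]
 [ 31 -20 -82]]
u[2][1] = -20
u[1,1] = 18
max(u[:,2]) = 55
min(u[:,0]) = 6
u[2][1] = -20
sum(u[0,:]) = 63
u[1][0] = 6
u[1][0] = 6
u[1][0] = 6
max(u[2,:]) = 31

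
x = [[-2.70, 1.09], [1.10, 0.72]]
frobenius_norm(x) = 3.19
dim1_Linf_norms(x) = [2.7, 1.1]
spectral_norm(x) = 3.02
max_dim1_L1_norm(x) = 3.79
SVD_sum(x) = [[-2.78, 0.81], [0.82, -0.24]] + [[0.08,0.28],[0.28,0.96]]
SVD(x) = [[-0.96, 0.28],[0.28, 0.96]] @ diag([3.0205605817842436, 1.0405353294200217]) @ [[0.96, -0.28], [0.28, 0.96]]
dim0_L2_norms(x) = [2.92, 1.31]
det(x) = -3.14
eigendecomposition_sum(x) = [[-2.78, 0.81], [0.82, -0.24]] + [[0.08, 0.28], [0.28, 0.96]]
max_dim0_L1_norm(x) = 3.8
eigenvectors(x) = [[-0.96, -0.28], [0.28, -0.96]]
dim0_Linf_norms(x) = [2.7, 1.09]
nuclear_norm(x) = 4.06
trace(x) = -1.98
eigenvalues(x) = [-3.02, 1.04]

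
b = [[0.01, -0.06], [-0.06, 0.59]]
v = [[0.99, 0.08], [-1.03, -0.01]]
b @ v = [[0.07, 0.00], [-0.67, -0.01]]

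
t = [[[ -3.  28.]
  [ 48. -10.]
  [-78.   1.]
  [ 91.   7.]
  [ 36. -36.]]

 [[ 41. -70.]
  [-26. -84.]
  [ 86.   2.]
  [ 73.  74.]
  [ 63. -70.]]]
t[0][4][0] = 36.0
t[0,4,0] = 36.0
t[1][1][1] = -84.0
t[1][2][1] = 2.0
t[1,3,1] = 74.0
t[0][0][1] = 28.0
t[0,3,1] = 7.0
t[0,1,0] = 48.0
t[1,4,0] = 63.0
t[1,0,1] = -70.0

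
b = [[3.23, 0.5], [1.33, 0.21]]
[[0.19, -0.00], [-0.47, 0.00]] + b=[[3.42,0.50], [0.86,0.21]]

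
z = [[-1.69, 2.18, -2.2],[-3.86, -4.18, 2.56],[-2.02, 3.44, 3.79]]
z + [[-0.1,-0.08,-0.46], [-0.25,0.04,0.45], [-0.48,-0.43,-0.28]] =[[-1.79,2.10,-2.66],[-4.11,-4.14,3.01],[-2.5,3.01,3.51]]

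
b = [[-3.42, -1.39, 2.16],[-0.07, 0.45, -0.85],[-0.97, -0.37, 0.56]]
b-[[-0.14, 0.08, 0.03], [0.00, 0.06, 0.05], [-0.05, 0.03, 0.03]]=[[-3.28,  -1.47,  2.13], [-0.07,  0.39,  -0.90], [-0.92,  -0.4,  0.53]]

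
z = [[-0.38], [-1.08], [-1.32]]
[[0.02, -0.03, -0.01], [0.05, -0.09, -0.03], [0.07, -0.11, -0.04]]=z @ [[-0.05, 0.08, 0.03]]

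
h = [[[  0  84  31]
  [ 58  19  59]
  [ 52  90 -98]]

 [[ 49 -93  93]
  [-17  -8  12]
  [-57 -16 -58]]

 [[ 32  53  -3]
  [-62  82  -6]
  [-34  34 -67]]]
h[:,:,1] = [[84, 19, 90], [-93, -8, -16], [53, 82, 34]]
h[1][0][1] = -93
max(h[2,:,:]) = 82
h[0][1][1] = 19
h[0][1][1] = 19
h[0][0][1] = 84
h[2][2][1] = 34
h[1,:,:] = [[49, -93, 93], [-17, -8, 12], [-57, -16, -58]]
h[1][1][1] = -8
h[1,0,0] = 49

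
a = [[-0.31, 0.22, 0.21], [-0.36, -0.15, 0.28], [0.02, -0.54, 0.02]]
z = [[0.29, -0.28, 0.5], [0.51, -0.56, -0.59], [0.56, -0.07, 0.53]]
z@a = [[0.02, -0.16, -0.01], [0.03, 0.51, -0.06], [-0.14, -0.15, 0.11]]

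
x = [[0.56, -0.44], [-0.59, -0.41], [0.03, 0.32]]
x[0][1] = -0.444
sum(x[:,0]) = 8.326672684688674e-17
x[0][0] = 0.56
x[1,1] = -0.409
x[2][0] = 0.03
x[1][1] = -0.409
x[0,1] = -0.444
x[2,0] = 0.03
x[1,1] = -0.409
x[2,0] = 0.03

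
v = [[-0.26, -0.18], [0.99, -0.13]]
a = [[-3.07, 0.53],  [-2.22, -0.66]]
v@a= [[1.2, -0.02], [-2.75, 0.61]]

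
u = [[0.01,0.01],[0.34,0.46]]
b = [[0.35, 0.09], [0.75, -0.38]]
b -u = [[0.34,  0.08], [0.41,  -0.84]]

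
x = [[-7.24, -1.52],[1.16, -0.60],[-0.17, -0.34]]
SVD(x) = [[-0.99, -0.12], [0.14, -0.93], [-0.03, -0.35]] @ diag([7.471179578436468, 0.8715364058683156]) @ [[0.98,0.19], [-0.19,0.98]]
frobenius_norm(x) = 7.52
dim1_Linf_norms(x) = [7.24, 1.16, 0.34]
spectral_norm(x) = 7.47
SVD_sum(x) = [[-7.26,  -1.42], [1.00,  0.20], [-0.23,  -0.04]] + [[0.02, -0.1], [0.16, -0.80], [0.06, -0.3]]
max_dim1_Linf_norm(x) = 7.24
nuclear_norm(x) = 8.34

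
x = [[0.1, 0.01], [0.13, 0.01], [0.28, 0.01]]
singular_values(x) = [0.32, 0.01]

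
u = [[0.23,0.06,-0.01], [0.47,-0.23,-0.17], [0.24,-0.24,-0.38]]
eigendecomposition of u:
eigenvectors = [[-0.74, -0.03, 0.13], [-0.67, 0.52, -0.65], [-0.03, 0.85, 0.75]]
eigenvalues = [0.28, -0.54, -0.13]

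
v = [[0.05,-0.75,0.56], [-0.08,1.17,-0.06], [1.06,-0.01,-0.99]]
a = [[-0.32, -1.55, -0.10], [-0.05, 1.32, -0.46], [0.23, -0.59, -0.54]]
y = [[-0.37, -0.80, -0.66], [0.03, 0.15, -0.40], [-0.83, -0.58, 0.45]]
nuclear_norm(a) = 3.20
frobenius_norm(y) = 1.62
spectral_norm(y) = 1.31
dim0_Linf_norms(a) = [0.32, 1.55, 0.54]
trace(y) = 0.23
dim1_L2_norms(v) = [0.94, 1.17, 1.45]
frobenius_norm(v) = 2.09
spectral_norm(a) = 2.13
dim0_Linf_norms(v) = [1.06, 1.17, 0.99]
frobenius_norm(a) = 2.27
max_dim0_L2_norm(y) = 1.0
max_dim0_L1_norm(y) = 1.53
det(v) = -0.64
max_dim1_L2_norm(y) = 1.11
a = v + y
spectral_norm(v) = 1.55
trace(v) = 0.23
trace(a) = 0.46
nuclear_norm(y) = 2.46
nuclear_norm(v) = 3.22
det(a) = 0.55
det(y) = -0.26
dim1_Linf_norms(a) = [1.55, 1.32, 0.59]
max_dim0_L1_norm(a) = 3.46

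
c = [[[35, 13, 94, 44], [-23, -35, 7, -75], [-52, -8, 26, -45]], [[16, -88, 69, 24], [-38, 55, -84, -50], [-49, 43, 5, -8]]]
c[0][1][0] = -23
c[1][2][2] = 5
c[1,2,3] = -8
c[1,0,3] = 24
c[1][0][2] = 69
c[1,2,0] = -49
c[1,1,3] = -50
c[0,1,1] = -35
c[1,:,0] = [16, -38, -49]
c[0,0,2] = 94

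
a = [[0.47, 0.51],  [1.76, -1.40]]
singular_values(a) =[2.25, 0.69]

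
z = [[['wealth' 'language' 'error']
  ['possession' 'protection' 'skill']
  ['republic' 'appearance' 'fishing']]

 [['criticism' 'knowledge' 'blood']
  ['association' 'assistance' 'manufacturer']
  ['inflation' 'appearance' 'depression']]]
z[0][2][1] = 'appearance'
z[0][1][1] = 'protection'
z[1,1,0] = 'association'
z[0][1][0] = 'possession'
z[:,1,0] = ['possession', 'association']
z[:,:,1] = [['language', 'protection', 'appearance'], ['knowledge', 'assistance', 'appearance']]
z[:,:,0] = [['wealth', 'possession', 'republic'], ['criticism', 'association', 'inflation']]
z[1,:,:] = [['criticism', 'knowledge', 'blood'], ['association', 'assistance', 'manufacturer'], ['inflation', 'appearance', 'depression']]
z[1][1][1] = 'assistance'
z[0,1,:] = ['possession', 'protection', 'skill']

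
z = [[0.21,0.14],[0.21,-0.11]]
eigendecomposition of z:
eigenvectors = [[0.88, -0.33], [0.47, 0.94]]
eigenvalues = [0.28, -0.18]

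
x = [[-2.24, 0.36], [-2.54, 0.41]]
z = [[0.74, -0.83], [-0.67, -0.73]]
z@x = [[0.45,  -0.07], [3.36,  -0.54]]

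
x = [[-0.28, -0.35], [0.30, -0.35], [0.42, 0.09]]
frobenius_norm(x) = 0.77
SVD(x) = [[-0.62, -0.51], [0.31, -0.86], [0.72, -0.07]] @ diag([0.5951341136601567, 0.4936753860158916]) @ [[0.96, 0.29], [-0.29, 0.96]]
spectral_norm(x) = 0.60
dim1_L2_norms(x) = [0.45, 0.46, 0.43]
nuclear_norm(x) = 1.09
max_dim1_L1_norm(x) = 0.65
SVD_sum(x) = [[-0.35, -0.11], [0.18, 0.05], [0.41, 0.12]] + [[0.07, -0.24], [0.12, -0.4], [0.01, -0.03]]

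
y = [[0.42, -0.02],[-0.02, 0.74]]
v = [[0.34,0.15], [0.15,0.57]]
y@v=[[0.14,0.05], [0.1,0.42]]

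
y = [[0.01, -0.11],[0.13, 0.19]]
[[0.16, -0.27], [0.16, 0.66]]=y @ [[2.94, 1.27],[-1.16, 2.58]]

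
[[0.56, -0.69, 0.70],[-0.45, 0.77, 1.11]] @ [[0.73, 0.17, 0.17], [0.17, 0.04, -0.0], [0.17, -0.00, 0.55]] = [[0.41, 0.07, 0.48], [-0.01, -0.05, 0.53]]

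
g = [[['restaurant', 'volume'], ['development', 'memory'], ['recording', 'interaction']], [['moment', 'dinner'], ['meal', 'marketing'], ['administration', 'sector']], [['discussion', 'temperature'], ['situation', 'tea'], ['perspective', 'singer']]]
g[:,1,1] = ['memory', 'marketing', 'tea']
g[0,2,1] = 'interaction'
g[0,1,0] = 'development'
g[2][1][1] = 'tea'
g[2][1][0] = 'situation'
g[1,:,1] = ['dinner', 'marketing', 'sector']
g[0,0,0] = 'restaurant'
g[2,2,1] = 'singer'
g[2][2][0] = 'perspective'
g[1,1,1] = 'marketing'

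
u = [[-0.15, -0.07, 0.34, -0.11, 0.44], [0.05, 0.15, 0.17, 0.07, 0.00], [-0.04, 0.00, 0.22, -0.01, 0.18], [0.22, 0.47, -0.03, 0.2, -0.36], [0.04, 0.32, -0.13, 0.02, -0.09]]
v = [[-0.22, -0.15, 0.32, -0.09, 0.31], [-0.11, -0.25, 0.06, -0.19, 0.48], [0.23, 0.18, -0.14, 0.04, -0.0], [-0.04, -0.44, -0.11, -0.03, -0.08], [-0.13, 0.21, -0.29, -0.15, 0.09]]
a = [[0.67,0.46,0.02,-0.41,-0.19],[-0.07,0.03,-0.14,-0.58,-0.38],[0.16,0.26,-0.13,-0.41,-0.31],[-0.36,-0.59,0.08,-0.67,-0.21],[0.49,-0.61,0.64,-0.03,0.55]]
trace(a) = 0.45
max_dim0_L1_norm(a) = 2.1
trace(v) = -0.55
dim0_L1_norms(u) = [0.5, 1.01, 0.89, 0.41, 1.07]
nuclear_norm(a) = 3.47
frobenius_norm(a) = 2.01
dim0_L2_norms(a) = [0.92, 1.0, 0.67, 1.06, 0.79]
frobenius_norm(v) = 1.06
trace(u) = 0.33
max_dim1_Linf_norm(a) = 0.67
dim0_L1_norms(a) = [1.75, 1.95, 1.01, 2.1, 1.64]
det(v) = 0.00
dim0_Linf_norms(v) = [0.23, 0.44, 0.32, 0.19, 0.48]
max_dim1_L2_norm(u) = 0.66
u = a @ v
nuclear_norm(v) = 1.97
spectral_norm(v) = 0.79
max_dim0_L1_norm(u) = 1.07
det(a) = 0.00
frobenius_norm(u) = 1.03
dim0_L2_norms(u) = [0.28, 0.59, 0.46, 0.24, 0.6]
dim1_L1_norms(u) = [1.11, 0.44, 0.45, 1.28, 0.6]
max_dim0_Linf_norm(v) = 0.48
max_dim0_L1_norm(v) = 1.23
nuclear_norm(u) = 1.58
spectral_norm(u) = 0.89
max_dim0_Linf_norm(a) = 0.67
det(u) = 0.00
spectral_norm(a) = 1.31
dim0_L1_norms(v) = [0.73, 1.23, 0.92, 0.5, 0.96]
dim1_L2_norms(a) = [0.93, 0.71, 0.61, 0.99, 1.15]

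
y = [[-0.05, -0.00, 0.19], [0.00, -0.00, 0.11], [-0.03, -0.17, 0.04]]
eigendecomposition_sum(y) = [[-0.03-0.00j,  (0.05-0j),  0.01+0.00j], [0j,  (-0.01+0j),  -0.00-0.00j], [(-0-0j),  0.00-0.00j,  0j]] + [[-0.01+0.01j, (-0.02+0.1j), (0.09+0.01j)], [(-0+0.01j), 0.00+0.06j, (0.06-0.01j)], [(-0.01-0j), (-0.09+0.01j), 0.02+0.08j]] + [[(-0.01-0.01j), -0.02-0.10j, (0.09-0.01j)], [(-0-0.01j), 0.00-0.06j, (0.06+0.01j)], [-0.01+0.00j, -0.09-0.01j, 0.02-0.08j]]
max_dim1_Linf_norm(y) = 0.19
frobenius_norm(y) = 0.29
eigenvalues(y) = [(-0.04+0j), (0.01+0.15j), (0.01-0.15j)]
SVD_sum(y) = [[-0.04, -0.05, 0.17], [-0.02, -0.03, 0.10], [-0.02, -0.03, 0.09]] + [[0.00, 0.05, 0.02], [0.0, 0.03, 0.01], [-0.01, -0.14, -0.05]] + [[-0.01, 0.00, -0.00], [0.02, -0.0, 0.00], [0.0, -0.00, 0.00]]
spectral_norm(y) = 0.23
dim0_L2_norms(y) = [0.06, 0.17, 0.22]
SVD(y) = [[-0.80, -0.34, -0.49],[-0.44, -0.21, 0.87],[-0.4, 0.92, 0.02]] @ diag([0.23346658813148088, 0.1643146516065684, 0.02437308953861991]) @ [[0.22, 0.29, -0.93], [-0.06, -0.95, -0.31], [0.97, -0.13, 0.19]]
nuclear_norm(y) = 0.42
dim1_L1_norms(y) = [0.24, 0.11, 0.24]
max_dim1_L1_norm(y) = 0.24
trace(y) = -0.01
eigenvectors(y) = [[-0.99+0.00j, (-0.68+0j), -0.68-0.00j], [0.15+0.00j, -0.41+0.13j, (-0.41-0.13j)], [(-0.05+0j), -0.23-0.55j, -0.23+0.55j]]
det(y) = -0.00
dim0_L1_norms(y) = [0.08, 0.17, 0.34]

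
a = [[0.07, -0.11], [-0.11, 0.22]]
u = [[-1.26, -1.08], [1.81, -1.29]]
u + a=[[-1.19, -1.19], [1.7, -1.07]]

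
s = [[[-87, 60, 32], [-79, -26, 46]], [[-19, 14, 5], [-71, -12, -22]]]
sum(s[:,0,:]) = 5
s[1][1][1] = -12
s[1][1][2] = -22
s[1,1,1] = -12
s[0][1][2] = 46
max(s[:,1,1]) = -12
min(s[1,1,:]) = -71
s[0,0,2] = 32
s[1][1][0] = -71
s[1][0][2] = 5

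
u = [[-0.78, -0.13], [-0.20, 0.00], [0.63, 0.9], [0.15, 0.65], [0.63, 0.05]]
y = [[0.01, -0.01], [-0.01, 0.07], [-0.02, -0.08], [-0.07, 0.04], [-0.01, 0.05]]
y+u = [[-0.77, -0.14], [-0.21, 0.07], [0.61, 0.82], [0.08, 0.69], [0.62, 0.10]]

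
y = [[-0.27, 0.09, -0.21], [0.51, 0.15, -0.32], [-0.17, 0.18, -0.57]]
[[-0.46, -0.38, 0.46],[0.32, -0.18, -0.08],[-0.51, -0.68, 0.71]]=y @ [[1.14, 0.45, -0.86],  [-1.67, -1.31, 0.86],  [0.02, 0.65, -0.71]]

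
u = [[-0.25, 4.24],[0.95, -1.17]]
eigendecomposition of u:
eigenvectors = [[0.94,-0.86], [0.35,0.51]]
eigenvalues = [1.35, -2.77]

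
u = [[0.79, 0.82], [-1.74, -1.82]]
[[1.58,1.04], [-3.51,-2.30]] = u@[[0.3,-0.07],[1.64,1.33]]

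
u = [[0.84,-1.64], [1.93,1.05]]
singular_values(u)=[2.2, 1.84]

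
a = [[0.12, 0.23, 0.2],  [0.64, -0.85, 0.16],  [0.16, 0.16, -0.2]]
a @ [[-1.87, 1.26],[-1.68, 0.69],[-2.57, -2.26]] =[[-1.12,-0.14], [-0.18,-0.14], [-0.05,0.76]]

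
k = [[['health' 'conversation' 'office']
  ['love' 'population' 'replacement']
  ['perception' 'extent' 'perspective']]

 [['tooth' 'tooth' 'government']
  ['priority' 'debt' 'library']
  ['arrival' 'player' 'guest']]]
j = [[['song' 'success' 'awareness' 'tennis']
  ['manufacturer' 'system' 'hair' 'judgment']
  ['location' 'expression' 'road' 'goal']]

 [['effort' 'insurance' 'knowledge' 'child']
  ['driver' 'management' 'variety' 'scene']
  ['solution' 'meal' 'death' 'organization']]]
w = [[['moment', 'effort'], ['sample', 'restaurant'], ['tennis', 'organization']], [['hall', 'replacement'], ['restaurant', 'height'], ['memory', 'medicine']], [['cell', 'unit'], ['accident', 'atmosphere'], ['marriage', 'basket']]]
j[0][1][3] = 'judgment'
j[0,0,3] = 'tennis'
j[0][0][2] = 'awareness'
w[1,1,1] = 'height'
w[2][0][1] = 'unit'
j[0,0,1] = 'success'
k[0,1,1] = 'population'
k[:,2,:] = [['perception', 'extent', 'perspective'], ['arrival', 'player', 'guest']]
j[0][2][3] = 'goal'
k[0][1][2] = 'replacement'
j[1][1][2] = 'variety'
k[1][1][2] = 'library'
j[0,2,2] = 'road'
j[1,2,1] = 'meal'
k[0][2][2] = 'perspective'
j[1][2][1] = 'meal'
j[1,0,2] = 'knowledge'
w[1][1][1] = 'height'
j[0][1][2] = 'hair'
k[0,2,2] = 'perspective'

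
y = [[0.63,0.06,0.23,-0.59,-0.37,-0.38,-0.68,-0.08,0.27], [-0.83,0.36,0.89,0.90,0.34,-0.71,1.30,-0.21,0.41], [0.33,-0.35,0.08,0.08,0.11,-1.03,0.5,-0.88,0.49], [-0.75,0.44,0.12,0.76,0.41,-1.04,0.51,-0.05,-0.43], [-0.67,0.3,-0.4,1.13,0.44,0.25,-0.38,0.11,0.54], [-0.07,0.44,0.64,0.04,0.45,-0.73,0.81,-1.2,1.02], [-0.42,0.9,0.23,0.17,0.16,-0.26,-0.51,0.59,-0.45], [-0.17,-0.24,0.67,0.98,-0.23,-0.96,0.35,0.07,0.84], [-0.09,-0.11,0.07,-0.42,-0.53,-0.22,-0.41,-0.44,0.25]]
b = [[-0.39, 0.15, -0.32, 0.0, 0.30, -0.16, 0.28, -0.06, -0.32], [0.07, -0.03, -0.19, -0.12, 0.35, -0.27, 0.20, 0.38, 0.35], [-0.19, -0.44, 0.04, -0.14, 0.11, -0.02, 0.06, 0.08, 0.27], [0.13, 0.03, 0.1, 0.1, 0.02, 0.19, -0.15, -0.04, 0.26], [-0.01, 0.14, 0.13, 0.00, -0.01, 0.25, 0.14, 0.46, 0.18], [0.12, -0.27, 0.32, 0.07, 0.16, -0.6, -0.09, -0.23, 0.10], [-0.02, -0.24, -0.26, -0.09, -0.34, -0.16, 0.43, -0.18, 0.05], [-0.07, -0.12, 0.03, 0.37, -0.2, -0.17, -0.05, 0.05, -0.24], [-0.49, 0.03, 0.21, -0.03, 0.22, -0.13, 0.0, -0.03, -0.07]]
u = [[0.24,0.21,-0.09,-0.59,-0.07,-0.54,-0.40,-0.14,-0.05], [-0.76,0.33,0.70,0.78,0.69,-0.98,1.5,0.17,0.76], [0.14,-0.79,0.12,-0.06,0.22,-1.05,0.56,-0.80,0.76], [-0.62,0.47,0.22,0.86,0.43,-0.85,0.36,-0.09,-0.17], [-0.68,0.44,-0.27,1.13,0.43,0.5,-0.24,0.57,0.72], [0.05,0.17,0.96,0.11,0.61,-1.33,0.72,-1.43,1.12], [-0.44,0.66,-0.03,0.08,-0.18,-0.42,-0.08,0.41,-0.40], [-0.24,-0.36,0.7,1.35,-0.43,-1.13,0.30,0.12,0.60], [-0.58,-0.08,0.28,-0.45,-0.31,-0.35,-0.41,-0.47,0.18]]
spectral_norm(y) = 3.57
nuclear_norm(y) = 11.69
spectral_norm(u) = 4.01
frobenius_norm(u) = 5.47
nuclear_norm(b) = 5.15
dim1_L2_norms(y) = [1.27, 2.22, 1.61, 1.75, 1.64, 2.12, 1.4, 1.82, 0.98]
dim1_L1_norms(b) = [1.98, 1.96, 1.35, 1.02, 1.32, 1.96, 1.77, 1.3, 1.21]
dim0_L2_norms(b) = [0.69, 0.62, 0.62, 0.44, 0.67, 0.79, 0.6, 0.68, 0.69]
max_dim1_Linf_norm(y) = 1.3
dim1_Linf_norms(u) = [0.59, 1.5, 1.05, 0.86, 1.13, 1.43, 0.66, 1.35, 0.58]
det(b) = -0.00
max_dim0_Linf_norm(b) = 0.6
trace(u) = 0.87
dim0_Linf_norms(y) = [0.83, 0.9, 0.89, 1.13, 0.53, 1.04, 1.3, 1.2, 1.02]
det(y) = 0.00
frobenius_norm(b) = 1.95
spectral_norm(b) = 0.97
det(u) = 1.12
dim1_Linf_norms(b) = [0.39, 0.38, 0.44, 0.26, 0.46, 0.6, 0.43, 0.37, 0.49]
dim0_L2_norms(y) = [1.56, 1.27, 1.39, 2.05, 1.09, 2.1, 2.0, 1.68, 1.72]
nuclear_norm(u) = 12.91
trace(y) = 1.35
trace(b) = -0.48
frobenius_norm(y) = 5.06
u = y + b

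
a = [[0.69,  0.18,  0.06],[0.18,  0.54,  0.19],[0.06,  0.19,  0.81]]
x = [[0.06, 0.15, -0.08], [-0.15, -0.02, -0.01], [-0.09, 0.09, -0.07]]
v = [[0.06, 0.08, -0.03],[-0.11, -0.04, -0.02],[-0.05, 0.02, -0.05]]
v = x @ a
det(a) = 0.25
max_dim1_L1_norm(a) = 1.06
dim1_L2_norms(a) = [0.72, 0.6, 0.83]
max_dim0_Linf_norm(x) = 0.15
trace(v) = -0.03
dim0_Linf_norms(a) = [0.69, 0.54, 0.81]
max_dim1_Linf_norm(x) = 0.15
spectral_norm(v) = 0.15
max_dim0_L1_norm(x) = 0.3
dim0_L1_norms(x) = [0.3, 0.26, 0.16]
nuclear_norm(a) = 2.04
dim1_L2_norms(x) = [0.18, 0.15, 0.15]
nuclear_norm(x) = 0.39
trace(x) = -0.03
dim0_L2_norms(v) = [0.13, 0.09, 0.06]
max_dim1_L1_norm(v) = 0.17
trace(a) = 2.04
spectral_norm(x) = 0.21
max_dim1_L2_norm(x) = 0.18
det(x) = -0.00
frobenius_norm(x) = 0.28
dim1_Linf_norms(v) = [0.08, 0.11, 0.05]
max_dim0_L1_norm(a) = 1.06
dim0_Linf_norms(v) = [0.11, 0.08, 0.05]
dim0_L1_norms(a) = [0.93, 0.91, 1.06]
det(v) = -0.00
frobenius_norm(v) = 0.17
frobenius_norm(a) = 1.25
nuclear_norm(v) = 0.24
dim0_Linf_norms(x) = [0.15, 0.15, 0.08]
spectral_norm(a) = 0.98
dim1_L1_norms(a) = [0.93, 0.91, 1.06]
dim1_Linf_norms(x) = [0.15, 0.15, 0.09]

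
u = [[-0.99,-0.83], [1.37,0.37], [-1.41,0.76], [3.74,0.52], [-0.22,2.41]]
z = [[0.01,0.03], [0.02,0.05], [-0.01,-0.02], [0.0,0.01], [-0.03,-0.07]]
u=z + [[-1.00, -0.86],[1.35, 0.32],[-1.40, 0.78],[3.74, 0.51],[-0.19, 2.48]]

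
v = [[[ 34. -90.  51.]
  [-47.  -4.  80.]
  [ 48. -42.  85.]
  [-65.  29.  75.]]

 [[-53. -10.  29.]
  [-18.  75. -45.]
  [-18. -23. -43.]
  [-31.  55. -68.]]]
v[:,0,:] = [[34.0, -90.0, 51.0], [-53.0, -10.0, 29.0]]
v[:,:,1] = [[-90.0, -4.0, -42.0, 29.0], [-10.0, 75.0, -23.0, 55.0]]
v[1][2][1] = -23.0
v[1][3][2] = -68.0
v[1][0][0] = -53.0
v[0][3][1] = 29.0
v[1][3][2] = -68.0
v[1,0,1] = -10.0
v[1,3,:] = [-31.0, 55.0, -68.0]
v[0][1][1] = -4.0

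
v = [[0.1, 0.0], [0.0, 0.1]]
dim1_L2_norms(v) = [0.1, 0.1]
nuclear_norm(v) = 0.20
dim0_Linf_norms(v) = [0.1, 0.1]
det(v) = 0.01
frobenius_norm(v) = 0.14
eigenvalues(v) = [0.1, 0.1]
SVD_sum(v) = [[0.1, 0.00],[0.00, 0.00]] + [[0.00, 0.0],[0.0, 0.10]]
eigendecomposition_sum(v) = [[0.1, 0.0], [0.00, 0.0]] + [[0.0, 0.00], [0.0, 0.1]]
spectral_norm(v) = 0.10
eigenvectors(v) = [[1.0,0.0], [0.00,1.00]]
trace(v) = 0.20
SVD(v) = [[1.0, 0.0], [0.0, 1.0]] @ diag([0.1, 0.1]) @ [[1.0, 0.0], [0.00, 1.00]]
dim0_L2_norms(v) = [0.1, 0.1]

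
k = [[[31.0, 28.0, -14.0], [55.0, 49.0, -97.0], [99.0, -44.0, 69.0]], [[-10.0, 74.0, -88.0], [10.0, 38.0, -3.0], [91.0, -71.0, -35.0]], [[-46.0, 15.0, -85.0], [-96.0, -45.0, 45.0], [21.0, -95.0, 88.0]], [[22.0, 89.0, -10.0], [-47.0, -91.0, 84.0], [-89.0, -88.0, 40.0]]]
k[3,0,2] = -10.0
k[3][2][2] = 40.0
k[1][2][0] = 91.0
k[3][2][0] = -89.0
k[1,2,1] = -71.0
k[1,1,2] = -3.0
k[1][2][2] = -35.0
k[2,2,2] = 88.0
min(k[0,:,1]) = -44.0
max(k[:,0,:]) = 89.0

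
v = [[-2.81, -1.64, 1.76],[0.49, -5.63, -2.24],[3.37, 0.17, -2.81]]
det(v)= -1.864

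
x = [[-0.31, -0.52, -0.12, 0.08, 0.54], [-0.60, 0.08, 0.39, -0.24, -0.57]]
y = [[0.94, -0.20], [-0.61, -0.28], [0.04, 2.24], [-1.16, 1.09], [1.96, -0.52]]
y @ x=[[-0.17, -0.50, -0.19, 0.12, 0.62], [0.36, 0.29, -0.04, 0.02, -0.17], [-1.36, 0.16, 0.87, -0.53, -1.26], [-0.29, 0.69, 0.56, -0.35, -1.25], [-0.3, -1.06, -0.44, 0.28, 1.35]]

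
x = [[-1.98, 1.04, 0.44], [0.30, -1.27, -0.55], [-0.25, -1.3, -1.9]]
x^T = [[-1.98, 0.30, -0.25], [1.04, -1.27, -1.3], [0.44, -0.55, -1.9]]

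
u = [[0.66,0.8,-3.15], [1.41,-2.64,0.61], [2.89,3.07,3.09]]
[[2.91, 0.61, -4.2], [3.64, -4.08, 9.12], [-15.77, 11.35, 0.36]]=u@ [[-1.08, 0.98, 1.54], [-2.36, 2.20, -2.39], [-1.75, 0.57, 1.05]]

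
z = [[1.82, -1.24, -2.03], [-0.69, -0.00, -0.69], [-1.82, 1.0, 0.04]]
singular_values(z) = [3.44, 1.53, 0.2]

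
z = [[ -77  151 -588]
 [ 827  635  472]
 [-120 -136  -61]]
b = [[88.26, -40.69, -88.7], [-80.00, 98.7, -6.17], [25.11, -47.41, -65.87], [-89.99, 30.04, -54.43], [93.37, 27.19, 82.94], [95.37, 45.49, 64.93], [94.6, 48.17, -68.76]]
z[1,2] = 472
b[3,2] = -54.43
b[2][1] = -47.41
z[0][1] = 151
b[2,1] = -47.41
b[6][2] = -68.76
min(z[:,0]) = -120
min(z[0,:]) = -588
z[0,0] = -77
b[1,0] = -80.0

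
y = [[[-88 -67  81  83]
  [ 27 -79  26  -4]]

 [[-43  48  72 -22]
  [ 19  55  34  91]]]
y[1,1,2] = 34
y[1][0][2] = 72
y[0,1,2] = 26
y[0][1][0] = 27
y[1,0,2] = 72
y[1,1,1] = 55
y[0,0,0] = -88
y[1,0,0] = -43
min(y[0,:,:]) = -88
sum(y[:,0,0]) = -131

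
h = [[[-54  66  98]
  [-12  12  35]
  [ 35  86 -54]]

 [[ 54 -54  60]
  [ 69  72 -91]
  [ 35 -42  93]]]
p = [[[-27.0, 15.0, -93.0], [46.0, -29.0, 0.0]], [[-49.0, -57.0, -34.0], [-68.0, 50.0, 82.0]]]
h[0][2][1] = 86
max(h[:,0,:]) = 98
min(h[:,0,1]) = -54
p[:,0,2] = [-93.0, -34.0]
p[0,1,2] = 0.0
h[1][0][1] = -54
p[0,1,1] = -29.0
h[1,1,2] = -91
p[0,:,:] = [[-27.0, 15.0, -93.0], [46.0, -29.0, 0.0]]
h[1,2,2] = 93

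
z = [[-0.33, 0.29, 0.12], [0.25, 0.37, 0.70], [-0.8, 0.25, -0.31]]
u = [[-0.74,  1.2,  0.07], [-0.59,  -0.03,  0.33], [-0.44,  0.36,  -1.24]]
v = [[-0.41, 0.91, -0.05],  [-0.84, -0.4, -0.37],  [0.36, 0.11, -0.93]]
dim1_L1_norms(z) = [0.74, 1.32, 1.36]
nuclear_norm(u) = 3.33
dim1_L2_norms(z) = [0.46, 0.83, 0.89]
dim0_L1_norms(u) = [1.77, 1.59, 1.64]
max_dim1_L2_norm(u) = 1.41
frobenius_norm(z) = 1.30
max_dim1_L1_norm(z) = 1.36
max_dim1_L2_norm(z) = 0.89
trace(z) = -0.27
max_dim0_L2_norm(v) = 1.0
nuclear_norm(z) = 1.82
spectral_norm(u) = 1.62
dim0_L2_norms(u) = [1.04, 1.25, 1.29]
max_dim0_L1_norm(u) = 1.77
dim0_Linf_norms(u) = [0.74, 1.2, 1.24]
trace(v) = -1.74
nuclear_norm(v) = 3.00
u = z + v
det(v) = -1.00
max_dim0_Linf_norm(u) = 1.24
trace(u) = -2.01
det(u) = -1.01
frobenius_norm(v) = 1.73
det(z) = -0.00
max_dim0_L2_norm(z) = 0.9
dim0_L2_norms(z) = [0.9, 0.53, 0.77]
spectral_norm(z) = 1.05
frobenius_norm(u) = 2.08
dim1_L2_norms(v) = [1.0, 1.0, 1.0]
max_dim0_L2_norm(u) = 1.29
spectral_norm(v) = 1.00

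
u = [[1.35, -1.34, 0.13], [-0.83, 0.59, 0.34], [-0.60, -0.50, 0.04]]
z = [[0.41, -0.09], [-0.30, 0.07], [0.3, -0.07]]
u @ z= [[0.99,  -0.22], [-0.42,  0.09], [-0.08,  0.02]]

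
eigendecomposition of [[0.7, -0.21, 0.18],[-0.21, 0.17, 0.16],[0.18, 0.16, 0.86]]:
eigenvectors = [[0.36, 0.77, 0.53], [0.90, -0.44, 0.03], [-0.25, -0.46, 0.85]]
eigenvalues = [0.04, 0.71, 0.98]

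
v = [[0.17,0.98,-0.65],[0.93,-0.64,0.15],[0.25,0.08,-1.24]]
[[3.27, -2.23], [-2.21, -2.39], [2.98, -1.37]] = v @ [[-0.71,-3.62], [1.85,-1.46], [-2.43,0.28]]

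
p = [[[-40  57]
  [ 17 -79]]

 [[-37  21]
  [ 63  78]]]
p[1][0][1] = 21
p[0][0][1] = 57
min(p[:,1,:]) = -79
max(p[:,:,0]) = 63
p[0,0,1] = 57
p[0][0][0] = -40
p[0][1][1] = -79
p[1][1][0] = 63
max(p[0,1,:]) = 17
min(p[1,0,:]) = -37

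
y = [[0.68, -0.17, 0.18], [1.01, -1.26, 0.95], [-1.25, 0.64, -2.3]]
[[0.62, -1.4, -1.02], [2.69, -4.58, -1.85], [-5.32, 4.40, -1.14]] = y @ [[0.28,-1.39,-1.59], [-0.36,2.08,1.54], [2.06,-0.58,1.79]]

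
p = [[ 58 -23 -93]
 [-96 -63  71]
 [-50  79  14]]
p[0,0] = 58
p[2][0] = -50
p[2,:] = [-50, 79, 14]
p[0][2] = -93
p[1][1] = -63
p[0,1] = -23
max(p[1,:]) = 71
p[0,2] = -93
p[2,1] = 79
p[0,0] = 58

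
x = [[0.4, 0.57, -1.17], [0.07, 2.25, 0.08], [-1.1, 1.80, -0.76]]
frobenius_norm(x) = 3.46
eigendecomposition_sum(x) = [[-0.40,0.38,-0.67], [0.02,-0.02,0.04], [-0.65,0.62,-1.08]] + [[0.81,0.37,-0.49], [-0.02,-0.01,0.01], [-0.49,-0.23,0.3]] + [[-0.01,-0.19,-0.00],[0.06,2.28,0.04],[0.04,1.41,0.02]]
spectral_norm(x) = 3.07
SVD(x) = [[0.24, -0.85, -0.46], [0.68, 0.49, -0.54], [0.69, -0.19, 0.70]] @ diag([3.0725551146700827, 1.214630528069708, 1.0194497278413537]) @ [[-0.20, 0.95, -0.24], [-0.08, 0.23, 0.97], [-0.98, -0.21, -0.03]]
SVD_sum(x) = [[-0.15, 0.71, -0.18],  [-0.42, 1.99, -0.51],  [-0.42, 2.01, -0.52]] + [[0.09, -0.24, -1.0],  [-0.05, 0.14, 0.58],  [0.02, -0.05, -0.22]] + [[0.46, 0.10, 0.02],[0.54, 0.12, 0.02],[-0.70, -0.15, -0.02]]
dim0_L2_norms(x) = [1.17, 2.94, 1.4]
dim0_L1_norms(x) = [1.57, 4.62, 2.01]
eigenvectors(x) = [[-0.53, 0.85, -0.07], [0.03, -0.02, 0.85], [-0.85, -0.52, 0.52]]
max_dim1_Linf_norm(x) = 2.25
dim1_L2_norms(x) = [1.36, 2.25, 2.24]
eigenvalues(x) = [-1.51, 1.1, 2.29]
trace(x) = 1.89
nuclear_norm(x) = 5.31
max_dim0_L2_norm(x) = 2.94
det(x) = -3.80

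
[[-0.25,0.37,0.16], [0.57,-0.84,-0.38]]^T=[[-0.25, 0.57],[0.37, -0.84],[0.16, -0.38]]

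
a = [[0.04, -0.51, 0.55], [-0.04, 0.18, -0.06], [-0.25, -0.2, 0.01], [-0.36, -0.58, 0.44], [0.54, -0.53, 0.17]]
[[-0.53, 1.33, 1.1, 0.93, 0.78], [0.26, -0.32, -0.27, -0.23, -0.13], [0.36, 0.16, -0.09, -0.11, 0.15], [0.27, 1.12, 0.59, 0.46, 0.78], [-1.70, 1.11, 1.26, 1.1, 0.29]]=a @ [[-2.21, 0.42, 1.12, 1.04, -0.22], [0.99, -1.28, -0.88, -0.71, -0.44], [0.11, 1.20, 1.1, 0.95, 1.02]]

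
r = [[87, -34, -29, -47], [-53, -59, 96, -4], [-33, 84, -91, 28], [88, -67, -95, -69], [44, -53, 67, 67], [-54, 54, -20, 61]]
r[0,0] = 87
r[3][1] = -67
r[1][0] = -53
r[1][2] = 96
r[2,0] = -33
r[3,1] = -67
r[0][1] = -34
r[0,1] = -34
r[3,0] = 88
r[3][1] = -67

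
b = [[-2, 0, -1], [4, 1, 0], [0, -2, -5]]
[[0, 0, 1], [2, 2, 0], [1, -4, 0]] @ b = [[0, -2, -5], [4, 2, -2], [-18, -4, -1]]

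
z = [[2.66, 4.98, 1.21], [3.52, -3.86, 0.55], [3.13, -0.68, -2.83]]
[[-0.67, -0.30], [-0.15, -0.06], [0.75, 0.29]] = z @ [[-0.04, -0.02], [-0.04, -0.02], [-0.30, -0.12]]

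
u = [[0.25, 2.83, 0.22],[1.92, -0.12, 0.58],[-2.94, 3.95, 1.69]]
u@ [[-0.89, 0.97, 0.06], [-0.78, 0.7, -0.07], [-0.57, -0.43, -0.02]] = [[-2.56, 2.13, -0.19], [-1.95, 1.53, 0.11], [-1.43, -0.81, -0.49]]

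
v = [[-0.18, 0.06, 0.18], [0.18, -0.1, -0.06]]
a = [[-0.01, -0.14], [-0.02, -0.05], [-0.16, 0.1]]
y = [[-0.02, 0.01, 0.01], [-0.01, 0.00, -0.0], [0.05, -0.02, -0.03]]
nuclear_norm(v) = 0.41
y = a @ v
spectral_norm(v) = 0.33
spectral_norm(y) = 0.07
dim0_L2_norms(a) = [0.16, 0.18]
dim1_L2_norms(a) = [0.14, 0.05, 0.19]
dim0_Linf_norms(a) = [0.16, 0.14]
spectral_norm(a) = 0.21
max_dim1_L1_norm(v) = 0.42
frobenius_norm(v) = 0.34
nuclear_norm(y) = 0.08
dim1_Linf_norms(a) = [0.14, 0.05, 0.16]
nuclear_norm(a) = 0.33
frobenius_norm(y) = 0.07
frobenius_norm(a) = 0.24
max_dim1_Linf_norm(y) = 0.05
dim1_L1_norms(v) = [0.42, 0.34]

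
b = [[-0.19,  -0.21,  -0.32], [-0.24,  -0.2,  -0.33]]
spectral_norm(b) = 0.62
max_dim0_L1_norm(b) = 0.65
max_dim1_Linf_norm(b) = 0.33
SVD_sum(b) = [[-0.21, -0.2, -0.31], [-0.22, -0.21, -0.33]] + [[0.02, -0.01, -0.01], [-0.02, 0.01, 0.0]]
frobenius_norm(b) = 0.62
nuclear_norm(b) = 0.65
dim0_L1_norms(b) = [0.43, 0.41, 0.65]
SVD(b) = [[-0.68, -0.73], [-0.73, 0.68]] @ diag([0.6229921499390246, 0.031317425091340965]) @ [[0.49, 0.46, 0.74], [-0.83, 0.51, 0.23]]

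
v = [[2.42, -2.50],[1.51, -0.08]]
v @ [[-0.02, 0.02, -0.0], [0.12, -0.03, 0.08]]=[[-0.35, 0.12, -0.20], [-0.04, 0.03, -0.01]]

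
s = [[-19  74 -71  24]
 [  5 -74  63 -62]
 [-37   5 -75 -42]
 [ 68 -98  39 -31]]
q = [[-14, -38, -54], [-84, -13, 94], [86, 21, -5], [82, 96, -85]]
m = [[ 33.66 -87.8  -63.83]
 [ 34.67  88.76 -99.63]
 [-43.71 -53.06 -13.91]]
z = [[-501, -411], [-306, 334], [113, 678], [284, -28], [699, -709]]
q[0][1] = -38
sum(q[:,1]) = 66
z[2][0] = 113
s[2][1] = 5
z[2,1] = 678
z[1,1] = 334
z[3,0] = 284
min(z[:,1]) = -709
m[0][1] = -87.8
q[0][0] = -14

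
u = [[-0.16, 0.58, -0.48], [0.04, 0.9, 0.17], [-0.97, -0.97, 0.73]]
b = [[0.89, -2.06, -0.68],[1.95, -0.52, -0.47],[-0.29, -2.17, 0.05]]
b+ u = [[0.73, -1.48, -1.16], [1.99, 0.38, -0.3], [-1.26, -3.14, 0.78]]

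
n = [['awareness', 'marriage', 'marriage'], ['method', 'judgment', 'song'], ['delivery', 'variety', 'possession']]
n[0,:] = ['awareness', 'marriage', 'marriage']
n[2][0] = 'delivery'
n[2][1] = 'variety'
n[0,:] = ['awareness', 'marriage', 'marriage']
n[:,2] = ['marriage', 'song', 'possession']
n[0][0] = 'awareness'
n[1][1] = 'judgment'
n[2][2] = 'possession'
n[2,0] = 'delivery'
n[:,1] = ['marriage', 'judgment', 'variety']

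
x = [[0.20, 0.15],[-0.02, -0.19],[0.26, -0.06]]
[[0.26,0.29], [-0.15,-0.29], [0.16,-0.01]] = x @ [[0.77,0.32], [0.69,1.49]]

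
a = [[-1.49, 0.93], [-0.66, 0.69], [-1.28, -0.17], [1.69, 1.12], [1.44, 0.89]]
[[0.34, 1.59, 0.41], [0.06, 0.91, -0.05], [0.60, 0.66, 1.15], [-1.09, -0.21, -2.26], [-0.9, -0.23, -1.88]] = a@[[-0.43,-0.61,-0.79], [-0.32,0.73,-0.83]]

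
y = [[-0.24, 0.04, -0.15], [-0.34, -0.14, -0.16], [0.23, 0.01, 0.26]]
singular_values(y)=[0.58, 0.14, 0.07]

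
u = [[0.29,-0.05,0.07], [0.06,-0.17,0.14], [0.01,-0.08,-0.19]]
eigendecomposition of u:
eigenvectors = [[(-0.99+0j), 0.11-0.07j, 0.11+0.07j], [-0.13+0.00j, 0.79+0.00j, 0.79-0.00j], [0j, -0.09+0.60j, -0.09-0.60j]]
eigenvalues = [(0.28+0j), (-0.18+0.1j), (-0.18-0.1j)]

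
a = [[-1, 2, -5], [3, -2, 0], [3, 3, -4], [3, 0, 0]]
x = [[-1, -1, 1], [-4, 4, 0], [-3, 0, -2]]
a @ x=[[8, 9, 9], [5, -11, 3], [-3, 9, 11], [-3, -3, 3]]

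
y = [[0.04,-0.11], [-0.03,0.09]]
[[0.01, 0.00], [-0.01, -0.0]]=y @ [[-0.03,-0.0], [-0.11,-0.01]]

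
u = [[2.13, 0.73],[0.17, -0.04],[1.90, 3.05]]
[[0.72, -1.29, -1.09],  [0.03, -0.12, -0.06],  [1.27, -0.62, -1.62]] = u @ [[0.25, -0.68, -0.42],  [0.26, 0.22, -0.27]]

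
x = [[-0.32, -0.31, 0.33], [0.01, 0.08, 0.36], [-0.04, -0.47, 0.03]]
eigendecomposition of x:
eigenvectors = [[(1+0j), (0.51-0.11j), 0.51+0.11j], [(-0.06+0j), (-0.06-0.56j), (-0.06+0.56j)], [(0.03+0j), 0.64+0.00j, 0.64-0.00j]]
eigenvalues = [(-0.29+0j), (0.04+0.42j), (0.04-0.42j)]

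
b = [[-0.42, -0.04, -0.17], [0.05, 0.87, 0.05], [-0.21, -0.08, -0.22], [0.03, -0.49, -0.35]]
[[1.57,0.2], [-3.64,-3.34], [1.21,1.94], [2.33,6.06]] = b @[[-2.81, 4.75], [-3.94, -3.41], [-1.37, -12.13]]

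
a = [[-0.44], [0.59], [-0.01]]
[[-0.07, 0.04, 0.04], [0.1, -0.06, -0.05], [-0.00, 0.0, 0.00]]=a @ [[0.17, -0.10, -0.08]]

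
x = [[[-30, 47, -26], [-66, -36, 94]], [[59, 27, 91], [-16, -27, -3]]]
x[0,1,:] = [-66, -36, 94]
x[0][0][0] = -30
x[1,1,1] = -27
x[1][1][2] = -3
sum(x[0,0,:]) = -9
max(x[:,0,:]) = 91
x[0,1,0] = -66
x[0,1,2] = 94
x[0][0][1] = 47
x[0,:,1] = [47, -36]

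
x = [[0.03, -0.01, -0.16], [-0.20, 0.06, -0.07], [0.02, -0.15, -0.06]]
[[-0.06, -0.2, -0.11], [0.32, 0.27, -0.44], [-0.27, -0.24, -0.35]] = x @ [[-1.16, -1.38, 2.50], [1.58, 1.04, 2.24], [0.09, 0.94, 1.03]]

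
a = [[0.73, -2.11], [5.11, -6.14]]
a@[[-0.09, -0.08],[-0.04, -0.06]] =[[0.02, 0.07],[-0.21, -0.04]]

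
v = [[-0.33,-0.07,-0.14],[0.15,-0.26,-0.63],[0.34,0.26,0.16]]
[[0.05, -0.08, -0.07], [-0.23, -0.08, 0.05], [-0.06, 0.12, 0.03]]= v @ [[-0.28, 0.16, 0.23], [-0.09, 0.19, -0.22], [0.34, 0.08, 0.07]]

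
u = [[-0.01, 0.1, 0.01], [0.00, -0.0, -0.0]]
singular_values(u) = [0.1, -0.0]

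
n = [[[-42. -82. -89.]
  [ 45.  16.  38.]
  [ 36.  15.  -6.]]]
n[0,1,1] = 16.0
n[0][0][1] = -82.0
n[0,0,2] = -89.0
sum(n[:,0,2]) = -89.0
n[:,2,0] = [36.0]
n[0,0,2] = -89.0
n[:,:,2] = [[-89.0, 38.0, -6.0]]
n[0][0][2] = -89.0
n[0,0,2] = -89.0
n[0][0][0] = -42.0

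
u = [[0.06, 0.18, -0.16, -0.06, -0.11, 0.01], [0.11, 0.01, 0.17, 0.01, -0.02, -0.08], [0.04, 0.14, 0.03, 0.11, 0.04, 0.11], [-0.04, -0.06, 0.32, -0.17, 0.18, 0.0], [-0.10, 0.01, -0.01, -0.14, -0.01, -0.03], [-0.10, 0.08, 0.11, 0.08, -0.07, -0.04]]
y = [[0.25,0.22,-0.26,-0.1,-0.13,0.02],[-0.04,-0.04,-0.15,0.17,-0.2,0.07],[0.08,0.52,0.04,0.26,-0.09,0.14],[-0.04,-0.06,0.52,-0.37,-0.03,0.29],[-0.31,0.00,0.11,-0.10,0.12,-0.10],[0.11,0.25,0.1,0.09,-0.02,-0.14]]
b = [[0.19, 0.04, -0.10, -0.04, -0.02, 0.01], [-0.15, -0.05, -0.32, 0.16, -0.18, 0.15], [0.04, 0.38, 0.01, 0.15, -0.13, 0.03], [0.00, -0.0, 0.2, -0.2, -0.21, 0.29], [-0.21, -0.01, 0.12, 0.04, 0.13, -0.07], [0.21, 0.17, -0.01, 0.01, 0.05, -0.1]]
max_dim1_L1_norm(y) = 1.31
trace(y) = -0.14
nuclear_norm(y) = 2.56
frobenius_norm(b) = 0.91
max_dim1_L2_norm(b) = 0.46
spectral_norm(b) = 0.49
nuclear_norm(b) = 1.83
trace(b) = -0.02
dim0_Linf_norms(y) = [0.31, 0.52, 0.52, 0.37, 0.2, 0.29]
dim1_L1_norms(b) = [0.4, 1.01, 0.74, 0.9, 0.58, 0.55]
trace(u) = -0.12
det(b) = -0.00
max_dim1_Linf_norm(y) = 0.52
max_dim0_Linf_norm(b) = 0.38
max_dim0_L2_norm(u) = 0.41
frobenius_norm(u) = 0.64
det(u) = -0.00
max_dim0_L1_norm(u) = 0.8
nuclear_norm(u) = 1.33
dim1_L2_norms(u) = [0.28, 0.22, 0.22, 0.41, 0.18, 0.2]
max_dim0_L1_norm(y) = 1.18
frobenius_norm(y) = 1.20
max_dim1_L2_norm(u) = 0.41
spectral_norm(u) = 0.48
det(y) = 0.00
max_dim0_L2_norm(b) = 0.42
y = b + u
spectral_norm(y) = 0.82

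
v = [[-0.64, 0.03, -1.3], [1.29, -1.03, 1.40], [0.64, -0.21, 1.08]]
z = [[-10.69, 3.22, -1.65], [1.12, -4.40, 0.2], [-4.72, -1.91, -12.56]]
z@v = [[9.94, -3.29, 16.62], [-6.26, 4.52, -7.4], [-7.48, 4.46, -10.10]]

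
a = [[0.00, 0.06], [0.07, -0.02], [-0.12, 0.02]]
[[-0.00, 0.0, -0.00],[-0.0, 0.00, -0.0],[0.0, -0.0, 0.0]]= a@ [[-0.03, 0.02, -0.02], [-0.02, 0.01, -0.01]]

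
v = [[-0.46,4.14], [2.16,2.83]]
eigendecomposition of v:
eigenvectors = [[-0.92, -0.63], [0.39, -0.77]]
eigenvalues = [-2.23, 4.6]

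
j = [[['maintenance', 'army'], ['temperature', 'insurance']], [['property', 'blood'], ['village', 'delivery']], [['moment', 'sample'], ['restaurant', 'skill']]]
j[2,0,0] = 'moment'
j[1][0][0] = 'property'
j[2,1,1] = 'skill'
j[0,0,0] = 'maintenance'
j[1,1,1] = 'delivery'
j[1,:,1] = ['blood', 'delivery']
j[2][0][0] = 'moment'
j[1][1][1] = 'delivery'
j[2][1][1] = 'skill'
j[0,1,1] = 'insurance'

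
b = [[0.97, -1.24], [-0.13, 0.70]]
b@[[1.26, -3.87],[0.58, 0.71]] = [[0.5, -4.63], [0.24, 1.00]]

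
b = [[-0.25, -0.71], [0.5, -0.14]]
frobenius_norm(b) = 0.91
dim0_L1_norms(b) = [0.75, 0.85]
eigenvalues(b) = [(-0.2+0.59j), (-0.2-0.59j)]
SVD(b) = [[1.00, -0.09], [-0.09, -1.0]] @ diag([0.754181970275706, 0.5171165784531122]) @ [[-0.39, -0.92], [-0.92, 0.39]]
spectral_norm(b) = 0.75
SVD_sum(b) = [[-0.29, -0.69], [0.02, 0.06]] + [[0.04, -0.02], [0.48, -0.2]]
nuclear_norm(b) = 1.27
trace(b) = -0.39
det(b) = 0.39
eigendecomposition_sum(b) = [[(-0.12+0.29j), -0.35-0.12j], [0.25+0.08j, -0.07+0.31j]] + [[-0.12-0.29j, (-0.35+0.12j)], [0.25-0.08j, (-0.07-0.31j)]]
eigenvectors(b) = [[0.77+0.00j, (0.77-0j)],  [-0.06-0.64j, -0.06+0.64j]]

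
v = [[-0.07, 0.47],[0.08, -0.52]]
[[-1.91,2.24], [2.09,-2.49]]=v@[[-7.95, -3.13], [-5.24, 4.31]]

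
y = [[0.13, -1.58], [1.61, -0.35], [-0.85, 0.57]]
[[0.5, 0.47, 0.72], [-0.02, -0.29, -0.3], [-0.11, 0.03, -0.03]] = y@ [[-0.08, -0.25, -0.29], [-0.32, -0.32, -0.48]]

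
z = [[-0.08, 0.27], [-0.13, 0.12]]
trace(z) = 0.04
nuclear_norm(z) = 0.40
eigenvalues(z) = [(0.02+0.16j), (0.02-0.16j)]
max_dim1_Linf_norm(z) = 0.27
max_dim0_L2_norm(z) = 0.3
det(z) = 0.03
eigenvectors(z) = [[(0.82+0j), (0.82-0j)], [0.30+0.48j, 0.30-0.48j]]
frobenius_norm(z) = 0.33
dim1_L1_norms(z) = [0.35, 0.25]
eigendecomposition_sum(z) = [[-0.04+0.09j, 0.14-0.02j],[(-0.06+0.01j), 0.06+0.07j]] + [[(-0.04-0.09j), 0.14+0.02j], [-0.06-0.01j, 0.06-0.07j]]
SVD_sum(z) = [[-0.12, 0.25], [-0.07, 0.15]] + [[0.04, 0.02], [-0.06, -0.03]]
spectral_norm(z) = 0.32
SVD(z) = [[-0.86, -0.51], [-0.51, 0.86]] @ diag([0.32306306857975475, 0.0789319562650808]) @ [[0.42, -0.91], [-0.91, -0.42]]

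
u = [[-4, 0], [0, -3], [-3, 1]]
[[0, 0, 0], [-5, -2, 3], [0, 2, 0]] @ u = [[0, 0], [11, 9], [0, -6]]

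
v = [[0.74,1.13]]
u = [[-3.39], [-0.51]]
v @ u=[[-3.08]]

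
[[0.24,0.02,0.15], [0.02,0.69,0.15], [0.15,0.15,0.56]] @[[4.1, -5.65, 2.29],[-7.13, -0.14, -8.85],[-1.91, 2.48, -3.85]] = [[0.55, -0.99, -0.2], [-5.12, 0.16, -6.64], [-1.52, 0.52, -3.14]]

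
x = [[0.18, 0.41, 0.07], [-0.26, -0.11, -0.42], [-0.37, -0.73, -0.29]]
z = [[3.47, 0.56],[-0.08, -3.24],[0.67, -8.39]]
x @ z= [[0.64,-1.81], [-1.17,3.73], [-1.42,4.59]]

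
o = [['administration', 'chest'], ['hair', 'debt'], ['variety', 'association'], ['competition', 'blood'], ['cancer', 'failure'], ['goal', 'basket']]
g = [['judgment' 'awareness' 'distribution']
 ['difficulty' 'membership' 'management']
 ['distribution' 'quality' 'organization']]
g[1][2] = 'management'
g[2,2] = 'organization'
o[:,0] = ['administration', 'hair', 'variety', 'competition', 'cancer', 'goal']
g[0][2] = 'distribution'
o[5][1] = 'basket'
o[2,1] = 'association'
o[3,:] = ['competition', 'blood']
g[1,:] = ['difficulty', 'membership', 'management']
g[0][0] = 'judgment'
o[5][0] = 'goal'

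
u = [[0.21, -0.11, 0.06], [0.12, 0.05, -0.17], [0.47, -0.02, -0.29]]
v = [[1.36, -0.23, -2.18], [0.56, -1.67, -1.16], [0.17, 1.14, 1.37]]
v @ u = [[-0.77, -0.12, 0.75], [-0.63, -0.12, 0.65], [0.82, 0.01, -0.58]]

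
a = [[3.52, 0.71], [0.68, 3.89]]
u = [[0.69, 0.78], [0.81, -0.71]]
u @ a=[[2.96, 3.52], [2.37, -2.19]]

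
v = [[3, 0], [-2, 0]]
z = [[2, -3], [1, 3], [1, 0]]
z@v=[[12, 0], [-3, 0], [3, 0]]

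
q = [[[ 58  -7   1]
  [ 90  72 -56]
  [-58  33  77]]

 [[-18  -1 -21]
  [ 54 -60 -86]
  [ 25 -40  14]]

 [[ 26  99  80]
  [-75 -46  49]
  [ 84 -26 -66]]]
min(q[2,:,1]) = -46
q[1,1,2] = -86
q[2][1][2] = 49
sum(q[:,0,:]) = 217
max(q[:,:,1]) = 99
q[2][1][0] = -75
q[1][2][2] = 14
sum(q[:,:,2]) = -8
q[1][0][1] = -1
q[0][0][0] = 58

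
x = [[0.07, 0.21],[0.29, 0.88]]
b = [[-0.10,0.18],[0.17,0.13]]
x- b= [[0.17, 0.03],[0.12, 0.75]]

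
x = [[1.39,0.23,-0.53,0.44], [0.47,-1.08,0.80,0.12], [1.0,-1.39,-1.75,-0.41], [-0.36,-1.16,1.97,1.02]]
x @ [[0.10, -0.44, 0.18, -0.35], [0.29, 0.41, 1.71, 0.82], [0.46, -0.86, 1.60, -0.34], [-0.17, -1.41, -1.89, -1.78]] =[[-0.11, -0.68, -1.04, -0.90], [0.08, -1.51, -0.71, -1.54], [-1.04, 1.07, -4.22, -0.16], [0.36, -3.45, -0.82, -3.31]]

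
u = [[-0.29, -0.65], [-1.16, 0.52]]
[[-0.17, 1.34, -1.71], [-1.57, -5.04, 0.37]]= u@ [[1.23, 2.85, 0.72], [-0.28, -3.33, 2.31]]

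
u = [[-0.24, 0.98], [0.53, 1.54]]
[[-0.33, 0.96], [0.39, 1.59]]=u @ [[1.0, 0.09],[-0.09, 1.0]]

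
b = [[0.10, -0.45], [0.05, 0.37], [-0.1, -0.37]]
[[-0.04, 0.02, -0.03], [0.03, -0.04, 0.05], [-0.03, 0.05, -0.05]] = b@[[0.01,-0.17,0.17], [0.08,-0.08,0.1]]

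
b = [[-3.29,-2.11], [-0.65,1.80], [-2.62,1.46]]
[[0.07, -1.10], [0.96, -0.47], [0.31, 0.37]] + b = [[-3.22,-3.21], [0.31,1.33], [-2.31,1.83]]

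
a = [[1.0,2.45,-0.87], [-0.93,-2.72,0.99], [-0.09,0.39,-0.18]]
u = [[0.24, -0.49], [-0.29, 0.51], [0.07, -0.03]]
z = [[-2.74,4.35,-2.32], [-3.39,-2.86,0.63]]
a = u @ z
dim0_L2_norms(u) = [0.38, 0.71]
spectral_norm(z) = 5.78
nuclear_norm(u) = 0.86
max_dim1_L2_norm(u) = 0.59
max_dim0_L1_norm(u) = 1.03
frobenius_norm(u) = 0.80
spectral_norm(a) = 4.14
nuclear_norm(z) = 10.08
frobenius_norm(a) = 4.15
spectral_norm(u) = 0.80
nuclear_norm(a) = 4.40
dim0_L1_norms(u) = [0.6, 1.03]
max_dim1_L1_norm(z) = 9.41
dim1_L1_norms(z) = [9.41, 6.88]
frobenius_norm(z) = 7.20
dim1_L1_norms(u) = [0.73, 0.8, 0.1]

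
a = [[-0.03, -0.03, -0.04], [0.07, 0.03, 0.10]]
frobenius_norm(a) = 0.14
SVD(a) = [[-0.41, 0.91],[0.91, 0.41]] @ diag([0.13766239785086107, 0.015781768530530167]) @ [[0.55, 0.29, 0.78], [0.09, -0.95, 0.29]]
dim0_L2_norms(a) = [0.08, 0.04, 0.11]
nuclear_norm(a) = 0.15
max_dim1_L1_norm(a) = 0.2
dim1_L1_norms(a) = [0.1, 0.2]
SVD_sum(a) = [[-0.03, -0.02, -0.04], [0.07, 0.04, 0.10]] + [[0.00, -0.01, 0.00],[0.00, -0.01, 0.00]]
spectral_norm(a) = 0.14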